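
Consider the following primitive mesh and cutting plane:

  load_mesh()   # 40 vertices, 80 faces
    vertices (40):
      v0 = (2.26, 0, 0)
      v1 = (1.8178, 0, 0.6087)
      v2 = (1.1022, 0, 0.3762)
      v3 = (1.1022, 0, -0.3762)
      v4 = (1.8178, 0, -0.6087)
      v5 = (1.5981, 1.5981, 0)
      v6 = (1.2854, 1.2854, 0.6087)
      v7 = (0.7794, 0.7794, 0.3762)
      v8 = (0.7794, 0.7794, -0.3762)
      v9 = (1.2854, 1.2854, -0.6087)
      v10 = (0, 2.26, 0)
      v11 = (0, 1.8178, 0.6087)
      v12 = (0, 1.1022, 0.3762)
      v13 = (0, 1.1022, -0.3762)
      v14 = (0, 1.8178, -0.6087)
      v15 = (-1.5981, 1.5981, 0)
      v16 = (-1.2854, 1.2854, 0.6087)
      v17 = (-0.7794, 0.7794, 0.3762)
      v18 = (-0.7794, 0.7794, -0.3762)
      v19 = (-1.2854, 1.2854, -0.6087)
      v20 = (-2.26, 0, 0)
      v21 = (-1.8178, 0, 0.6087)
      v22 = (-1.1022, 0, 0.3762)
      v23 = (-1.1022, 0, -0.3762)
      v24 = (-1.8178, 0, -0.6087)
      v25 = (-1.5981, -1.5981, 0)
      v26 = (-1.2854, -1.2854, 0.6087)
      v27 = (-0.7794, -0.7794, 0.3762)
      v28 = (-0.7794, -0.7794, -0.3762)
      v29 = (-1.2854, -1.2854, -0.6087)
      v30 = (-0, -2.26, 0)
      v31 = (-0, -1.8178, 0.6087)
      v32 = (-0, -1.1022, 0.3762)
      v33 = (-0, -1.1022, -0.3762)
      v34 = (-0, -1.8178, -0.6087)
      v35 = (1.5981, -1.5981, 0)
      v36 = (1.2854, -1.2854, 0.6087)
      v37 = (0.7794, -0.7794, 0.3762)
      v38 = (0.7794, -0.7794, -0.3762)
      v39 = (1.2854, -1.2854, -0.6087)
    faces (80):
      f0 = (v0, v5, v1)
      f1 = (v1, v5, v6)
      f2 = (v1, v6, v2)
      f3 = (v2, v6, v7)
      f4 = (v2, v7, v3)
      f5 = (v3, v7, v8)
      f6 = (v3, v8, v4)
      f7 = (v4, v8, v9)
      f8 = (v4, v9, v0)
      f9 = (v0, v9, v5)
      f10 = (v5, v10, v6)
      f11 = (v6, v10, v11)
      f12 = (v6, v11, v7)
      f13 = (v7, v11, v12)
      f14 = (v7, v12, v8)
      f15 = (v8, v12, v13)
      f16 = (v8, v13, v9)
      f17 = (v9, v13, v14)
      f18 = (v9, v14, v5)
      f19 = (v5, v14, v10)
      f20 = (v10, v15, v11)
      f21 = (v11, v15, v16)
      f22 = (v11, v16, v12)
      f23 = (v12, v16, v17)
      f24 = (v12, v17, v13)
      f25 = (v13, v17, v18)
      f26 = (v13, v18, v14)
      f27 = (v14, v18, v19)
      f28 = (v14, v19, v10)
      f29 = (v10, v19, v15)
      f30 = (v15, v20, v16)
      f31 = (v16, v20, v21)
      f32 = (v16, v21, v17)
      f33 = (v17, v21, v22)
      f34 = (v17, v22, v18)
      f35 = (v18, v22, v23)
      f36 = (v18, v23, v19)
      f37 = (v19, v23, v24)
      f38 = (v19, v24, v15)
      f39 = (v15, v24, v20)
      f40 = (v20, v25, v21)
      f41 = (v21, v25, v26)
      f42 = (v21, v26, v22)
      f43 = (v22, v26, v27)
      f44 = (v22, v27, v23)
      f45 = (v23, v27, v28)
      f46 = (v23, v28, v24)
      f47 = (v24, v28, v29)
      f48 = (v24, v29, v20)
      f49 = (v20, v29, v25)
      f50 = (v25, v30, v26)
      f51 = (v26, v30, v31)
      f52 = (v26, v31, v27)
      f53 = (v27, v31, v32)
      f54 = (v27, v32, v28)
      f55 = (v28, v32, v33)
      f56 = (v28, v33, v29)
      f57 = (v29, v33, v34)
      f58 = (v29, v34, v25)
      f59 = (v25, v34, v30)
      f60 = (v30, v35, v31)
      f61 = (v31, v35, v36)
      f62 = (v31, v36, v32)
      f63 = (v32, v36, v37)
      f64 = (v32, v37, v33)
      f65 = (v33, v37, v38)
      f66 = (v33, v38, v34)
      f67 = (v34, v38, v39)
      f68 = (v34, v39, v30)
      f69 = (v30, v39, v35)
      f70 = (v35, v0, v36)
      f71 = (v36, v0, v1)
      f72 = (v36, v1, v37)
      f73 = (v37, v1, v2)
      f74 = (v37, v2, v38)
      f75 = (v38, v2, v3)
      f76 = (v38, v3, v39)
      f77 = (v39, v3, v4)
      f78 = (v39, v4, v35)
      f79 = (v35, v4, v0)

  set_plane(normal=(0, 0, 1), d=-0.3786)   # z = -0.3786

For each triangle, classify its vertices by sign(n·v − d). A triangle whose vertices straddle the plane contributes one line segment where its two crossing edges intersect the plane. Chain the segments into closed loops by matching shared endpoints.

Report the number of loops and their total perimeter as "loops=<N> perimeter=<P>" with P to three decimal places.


loops=2 perimeter=18.948

Straddling triangles (32 of 80):
  (v3,v8,v4) [++-] → (0.790119, 0.771355, -0.3786)–(1.10959, 0, -0.3786)  len=0.8349
  (v4,v8,v9) [-+-] → (0.790119, 0.771355, -0.3786)–(0.784623, 0.784623, -0.3786)  len=0.0144
  (v4,v9,v0) [--+] → (1.65382, 0.799495, -0.3786)–(1.98496, 0, -0.3786)  len=0.8654
  (v0,v9,v5) [+-+] → (1.65382, 0.799495, -0.3786)–(1.40361, 1.40361, -0.3786)  len=0.6539
  (v8,v13,v9) [++-] → (0.0132686, 1.10409, -0.3786)–(0.784623, 0.784623, -0.3786)  len=0.8349
  (v9,v13,v14) [-+-] → (0.0132686, 1.10409, -0.3786)–(0, 1.10959, -0.3786)  len=0.0144
  (v9,v14,v5) [--+] → (0.604112, 1.73475, -0.3786)–(1.40361, 1.40361, -0.3786)  len=0.8654
  (v5,v14,v10) [+-+] → (0.604112, 1.73475, -0.3786)–(0, 1.98496, -0.3786)  len=0.6539
  (v13,v18,v14) [++-] → (-0.771355, 0.790119, -0.3786)–(0, 1.10959, -0.3786)  len=0.8349
  (v14,v18,v19) [-+-] → (-0.771355, 0.790119, -0.3786)–(-0.784623, 0.784623, -0.3786)  len=0.0144
  (v14,v19,v10) [--+] → (-0.799495, 1.65382, -0.3786)–(0, 1.98496, -0.3786)  len=0.8654
  (v10,v19,v15) [+-+] → (-0.799495, 1.65382, -0.3786)–(-1.40361, 1.40361, -0.3786)  len=0.6539
  (v18,v23,v19) [++-] → (-1.10409, 0.0132686, -0.3786)–(-0.784623, 0.784623, -0.3786)  len=0.8349
  (v19,v23,v24) [-+-] → (-1.10409, 0.0132686, -0.3786)–(-1.10959, 0, -0.3786)  len=0.0144
  (v19,v24,v15) [--+] → (-1.73475, 0.604112, -0.3786)–(-1.40361, 1.40361, -0.3786)  len=0.8654
  (v15,v24,v20) [+-+] → (-1.73475, 0.604112, -0.3786)–(-1.98496, 0, -0.3786)  len=0.6539
  (v23,v28,v24) [++-] → (-0.790119, -0.771355, -0.3786)–(-1.10959, 0, -0.3786)  len=0.8349
  (v24,v28,v29) [-+-] → (-0.790119, -0.771355, -0.3786)–(-0.784623, -0.784623, -0.3786)  len=0.0144
  (v24,v29,v20) [--+] → (-1.65382, -0.799495, -0.3786)–(-1.98496, 0, -0.3786)  len=0.8654
  (v20,v29,v25) [+-+] → (-1.65382, -0.799495, -0.3786)–(-1.40361, -1.40361, -0.3786)  len=0.6539
  (v28,v33,v29) [++-] → (-0.0132686, -1.10409, -0.3786)–(-0.784623, -0.784623, -0.3786)  len=0.8349
  (v29,v33,v34) [-+-] → (-0.0132686, -1.10409, -0.3786)–(0, -1.10959, -0.3786)  len=0.0144
  (v29,v34,v25) [--+] → (-0.604112, -1.73475, -0.3786)–(-1.40361, -1.40361, -0.3786)  len=0.8654
  (v25,v34,v30) [+-+] → (-0.604112, -1.73475, -0.3786)–(0, -1.98496, -0.3786)  len=0.6539
  (v33,v38,v34) [++-] → (0.771355, -0.790119, -0.3786)–(0, -1.10959, -0.3786)  len=0.8349
  (v34,v38,v39) [-+-] → (0.771355, -0.790119, -0.3786)–(0.784623, -0.784623, -0.3786)  len=0.0144
  (v34,v39,v30) [--+] → (0.799495, -1.65382, -0.3786)–(0, -1.98496, -0.3786)  len=0.8654
  (v30,v39,v35) [+-+] → (0.799495, -1.65382, -0.3786)–(1.40361, -1.40361, -0.3786)  len=0.6539
  (v38,v3,v39) [++-] → (1.10409, -0.0132686, -0.3786)–(0.784623, -0.784623, -0.3786)  len=0.8349
  (v39,v3,v4) [-+-] → (1.10409, -0.0132686, -0.3786)–(1.10959, 0, -0.3786)  len=0.0144
  (v39,v4,v35) [--+] → (1.73475, -0.604112, -0.3786)–(1.40361, -1.40361, -0.3786)  len=0.8654
  (v35,v4,v0) [+-+] → (1.73475, -0.604112, -0.3786)–(1.98496, 0, -0.3786)  len=0.6539

Chained into 2 loop(s):
  loop 1: 16 segments, perimeter = 6.7940
  loop 2: 16 segments, perimeter = 12.1539
Total perimeter = 18.948


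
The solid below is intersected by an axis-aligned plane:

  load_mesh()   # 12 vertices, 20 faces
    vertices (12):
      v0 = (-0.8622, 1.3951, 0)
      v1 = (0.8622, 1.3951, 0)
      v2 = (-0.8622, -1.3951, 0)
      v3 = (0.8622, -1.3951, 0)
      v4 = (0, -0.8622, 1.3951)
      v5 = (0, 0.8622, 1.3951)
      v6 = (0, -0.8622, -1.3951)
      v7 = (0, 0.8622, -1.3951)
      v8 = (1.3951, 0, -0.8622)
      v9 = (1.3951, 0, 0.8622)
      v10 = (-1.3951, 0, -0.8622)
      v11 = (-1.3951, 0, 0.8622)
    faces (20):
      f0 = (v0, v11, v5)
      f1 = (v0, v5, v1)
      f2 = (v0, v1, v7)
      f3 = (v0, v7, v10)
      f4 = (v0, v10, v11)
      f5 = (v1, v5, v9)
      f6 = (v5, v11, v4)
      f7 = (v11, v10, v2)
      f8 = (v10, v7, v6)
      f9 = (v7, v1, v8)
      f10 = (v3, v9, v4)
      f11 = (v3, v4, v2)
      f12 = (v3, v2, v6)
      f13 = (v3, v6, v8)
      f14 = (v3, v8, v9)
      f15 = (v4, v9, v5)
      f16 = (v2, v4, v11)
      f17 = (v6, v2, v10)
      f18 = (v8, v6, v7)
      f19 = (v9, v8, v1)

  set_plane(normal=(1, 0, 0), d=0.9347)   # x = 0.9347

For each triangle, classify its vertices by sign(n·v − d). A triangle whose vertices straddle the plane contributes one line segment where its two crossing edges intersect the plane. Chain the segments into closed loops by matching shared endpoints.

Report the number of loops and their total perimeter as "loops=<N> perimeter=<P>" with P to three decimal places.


Straddling triangles (8 of 20):
  (v1,v5,v9) [--+] → (0.9347, 0.284537, 1.03806)–(0.9347, 1.2053, 0.117301)  len=1.3022
  (v7,v1,v8) [--+] → (0.9347, 1.2053, -0.117301)–(0.9347, 0.284537, -1.03806)  len=1.3022
  (v3,v9,v4) [-+-] → (0.9347, -1.2053, 0.117301)–(0.9347, -0.284537, 1.03806)  len=1.3022
  (v3,v6,v8) [--+] → (0.9347, -0.284537, -1.03806)–(0.9347, -1.2053, -0.117301)  len=1.3022
  (v3,v8,v9) [-++] → (0.9347, -1.2053, -0.117301)–(0.9347, -1.2053, 0.117301)  len=0.2346
  (v4,v9,v5) [-+-] → (0.9347, -0.284537, 1.03806)–(0.9347, 0.284537, 1.03806)  len=0.5691
  (v8,v6,v7) [+--] → (0.9347, -0.284537, -1.03806)–(0.9347, 0.284537, -1.03806)  len=0.5691
  (v9,v8,v1) [++-] → (0.9347, 1.2053, -0.117301)–(0.9347, 1.2053, 0.117301)  len=0.2346

Chained into 1 loop(s):
  loop 1: 8 segments, perimeter = 6.8160
Total perimeter = 6.816

loops=1 perimeter=6.816


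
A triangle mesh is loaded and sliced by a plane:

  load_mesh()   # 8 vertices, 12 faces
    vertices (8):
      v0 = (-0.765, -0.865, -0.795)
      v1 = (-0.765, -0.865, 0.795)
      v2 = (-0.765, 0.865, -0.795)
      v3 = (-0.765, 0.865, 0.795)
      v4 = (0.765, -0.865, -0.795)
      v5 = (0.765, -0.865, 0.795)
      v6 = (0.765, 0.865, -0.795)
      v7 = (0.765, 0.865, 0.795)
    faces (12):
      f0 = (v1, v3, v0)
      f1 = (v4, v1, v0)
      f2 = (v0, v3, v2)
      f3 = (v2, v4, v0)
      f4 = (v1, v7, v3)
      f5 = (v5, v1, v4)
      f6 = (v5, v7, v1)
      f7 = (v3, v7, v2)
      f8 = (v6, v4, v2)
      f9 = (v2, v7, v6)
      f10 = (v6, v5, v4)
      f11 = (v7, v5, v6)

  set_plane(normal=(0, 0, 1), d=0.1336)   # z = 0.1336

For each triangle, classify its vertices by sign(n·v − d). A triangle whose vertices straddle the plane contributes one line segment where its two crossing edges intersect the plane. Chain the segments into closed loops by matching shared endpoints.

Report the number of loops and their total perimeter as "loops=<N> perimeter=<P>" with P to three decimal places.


Straddling triangles (8 of 12):
  (v1,v3,v0) [++-] → (-0.765, 0.145364, 0.1336)–(-0.765, -0.865, 0.1336)  len=1.0104
  (v4,v1,v0) [-+-] → (-0.128558, -0.865, 0.1336)–(-0.765, -0.865, 0.1336)  len=0.6364
  (v0,v3,v2) [-+-] → (-0.765, 0.145364, 0.1336)–(-0.765, 0.865, 0.1336)  len=0.7196
  (v5,v1,v4) [++-] → (-0.128558, -0.865, 0.1336)–(0.765, -0.865, 0.1336)  len=0.8936
  (v3,v7,v2) [++-] → (0.128558, 0.865, 0.1336)–(-0.765, 0.865, 0.1336)  len=0.8936
  (v2,v7,v6) [-+-] → (0.128558, 0.865, 0.1336)–(0.765, 0.865, 0.1336)  len=0.6364
  (v6,v5,v4) [-+-] → (0.765, -0.145364, 0.1336)–(0.765, -0.865, 0.1336)  len=0.7196
  (v7,v5,v6) [++-] → (0.765, -0.145364, 0.1336)–(0.765, 0.865, 0.1336)  len=1.0104

Chained into 1 loop(s):
  loop 1: 8 segments, perimeter = 6.5200
Total perimeter = 6.520

loops=1 perimeter=6.520


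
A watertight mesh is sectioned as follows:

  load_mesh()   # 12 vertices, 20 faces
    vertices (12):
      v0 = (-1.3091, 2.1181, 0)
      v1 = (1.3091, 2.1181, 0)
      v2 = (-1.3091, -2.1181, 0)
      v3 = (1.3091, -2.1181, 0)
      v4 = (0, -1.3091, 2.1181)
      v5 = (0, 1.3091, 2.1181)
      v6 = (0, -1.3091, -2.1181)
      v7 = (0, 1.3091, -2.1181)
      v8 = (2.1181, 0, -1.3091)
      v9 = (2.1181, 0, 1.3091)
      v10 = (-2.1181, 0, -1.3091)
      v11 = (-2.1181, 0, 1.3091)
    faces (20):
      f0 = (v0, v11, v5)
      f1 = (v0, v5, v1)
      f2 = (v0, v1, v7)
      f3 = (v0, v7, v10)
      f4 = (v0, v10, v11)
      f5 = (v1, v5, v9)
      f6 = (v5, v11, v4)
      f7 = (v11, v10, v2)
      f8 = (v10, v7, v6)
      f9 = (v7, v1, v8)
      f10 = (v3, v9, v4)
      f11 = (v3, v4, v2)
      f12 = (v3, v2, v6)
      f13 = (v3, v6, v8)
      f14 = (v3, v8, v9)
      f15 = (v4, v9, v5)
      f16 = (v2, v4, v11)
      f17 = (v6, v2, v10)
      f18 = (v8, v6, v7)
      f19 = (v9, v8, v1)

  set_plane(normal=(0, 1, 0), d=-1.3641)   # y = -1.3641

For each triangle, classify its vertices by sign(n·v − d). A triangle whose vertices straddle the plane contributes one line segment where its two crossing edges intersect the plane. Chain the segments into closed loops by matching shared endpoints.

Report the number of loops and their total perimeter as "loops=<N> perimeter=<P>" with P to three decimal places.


Straddling triangles (8 of 20):
  (v11,v10,v2) [++-] → (-1.59709, -1.3641, -0.466013)–(-1.59709, -1.3641, 0.466013)  len=0.9320
  (v3,v9,v4) [-++] → (1.59709, -1.3641, 0.466013)–(0.0889994, -1.3641, 1.9741)  len=2.1328
  (v3,v4,v2) [-+-] → (0.0889994, -1.3641, 1.9741)–(-0.0889994, -1.3641, 1.9741)  len=0.1780
  (v3,v2,v6) [--+] → (-0.0889994, -1.3641, -1.9741)–(0.0889994, -1.3641, -1.9741)  len=0.1780
  (v3,v6,v8) [-++] → (0.0889994, -1.3641, -1.9741)–(1.59709, -1.3641, -0.466013)  len=2.1328
  (v3,v8,v9) [-++] → (1.59709, -1.3641, -0.466013)–(1.59709, -1.3641, 0.466013)  len=0.9320
  (v2,v4,v11) [-++] → (-0.0889994, -1.3641, 1.9741)–(-1.59709, -1.3641, 0.466013)  len=2.1328
  (v6,v2,v10) [+-+] → (-0.0889994, -1.3641, -1.9741)–(-1.59709, -1.3641, -0.466013)  len=2.1328

Chained into 1 loop(s):
  loop 1: 8 segments, perimeter = 10.7511
Total perimeter = 10.751

loops=1 perimeter=10.751


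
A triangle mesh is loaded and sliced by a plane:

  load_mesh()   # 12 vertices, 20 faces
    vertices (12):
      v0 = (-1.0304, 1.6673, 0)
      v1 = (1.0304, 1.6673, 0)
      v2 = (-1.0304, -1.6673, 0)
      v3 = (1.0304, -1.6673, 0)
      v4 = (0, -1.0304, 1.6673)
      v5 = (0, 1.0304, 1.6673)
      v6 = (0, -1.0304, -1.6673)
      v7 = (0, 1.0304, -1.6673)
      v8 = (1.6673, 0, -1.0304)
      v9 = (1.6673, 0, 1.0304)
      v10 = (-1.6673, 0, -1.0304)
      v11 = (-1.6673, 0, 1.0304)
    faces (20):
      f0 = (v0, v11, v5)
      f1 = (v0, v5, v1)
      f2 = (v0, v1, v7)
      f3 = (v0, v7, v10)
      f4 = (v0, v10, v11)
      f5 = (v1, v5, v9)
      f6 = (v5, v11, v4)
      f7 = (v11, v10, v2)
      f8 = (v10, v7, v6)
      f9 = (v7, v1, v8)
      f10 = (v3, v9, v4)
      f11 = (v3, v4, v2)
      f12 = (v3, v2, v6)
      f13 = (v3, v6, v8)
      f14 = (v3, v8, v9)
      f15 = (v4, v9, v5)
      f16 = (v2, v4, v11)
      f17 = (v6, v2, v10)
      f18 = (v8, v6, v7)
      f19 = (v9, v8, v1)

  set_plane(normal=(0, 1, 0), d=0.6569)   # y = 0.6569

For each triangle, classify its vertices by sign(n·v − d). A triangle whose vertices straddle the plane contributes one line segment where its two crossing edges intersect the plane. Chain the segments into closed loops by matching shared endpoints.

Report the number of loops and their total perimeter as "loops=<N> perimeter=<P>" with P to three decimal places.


loops=1 perimeter=9.679

Straddling triangles (10 of 20):
  (v0,v11,v5) [+-+] → (-1.41637, 0.6569, 0.624432)–(-0.604364, 0.6569, 1.43644)  len=1.1483
  (v0,v7,v10) [++-] → (-0.604364, 0.6569, -1.43644)–(-1.41637, 0.6569, -0.624432)  len=1.1483
  (v0,v10,v11) [+--] → (-1.41637, 0.6569, -0.624432)–(-1.41637, 0.6569, 0.624432)  len=1.2489
  (v1,v5,v9) [++-] → (0.604364, 0.6569, 1.43644)–(1.41637, 0.6569, 0.624432)  len=1.1483
  (v5,v11,v4) [+--] → (-0.604364, 0.6569, 1.43644)–(0, 0.6569, 1.6673)  len=0.6470
  (v10,v7,v6) [-+-] → (-0.604364, 0.6569, -1.43644)–(0, 0.6569, -1.6673)  len=0.6470
  (v7,v1,v8) [++-] → (1.41637, 0.6569, -0.624432)–(0.604364, 0.6569, -1.43644)  len=1.1483
  (v4,v9,v5) [--+] → (0.604364, 0.6569, 1.43644)–(0, 0.6569, 1.6673)  len=0.6470
  (v8,v6,v7) [--+] → (0, 0.6569, -1.6673)–(0.604364, 0.6569, -1.43644)  len=0.6470
  (v9,v8,v1) [--+] → (1.41637, 0.6569, -0.624432)–(1.41637, 0.6569, 0.624432)  len=1.2489

Chained into 1 loop(s):
  loop 1: 10 segments, perimeter = 9.6789
Total perimeter = 9.679


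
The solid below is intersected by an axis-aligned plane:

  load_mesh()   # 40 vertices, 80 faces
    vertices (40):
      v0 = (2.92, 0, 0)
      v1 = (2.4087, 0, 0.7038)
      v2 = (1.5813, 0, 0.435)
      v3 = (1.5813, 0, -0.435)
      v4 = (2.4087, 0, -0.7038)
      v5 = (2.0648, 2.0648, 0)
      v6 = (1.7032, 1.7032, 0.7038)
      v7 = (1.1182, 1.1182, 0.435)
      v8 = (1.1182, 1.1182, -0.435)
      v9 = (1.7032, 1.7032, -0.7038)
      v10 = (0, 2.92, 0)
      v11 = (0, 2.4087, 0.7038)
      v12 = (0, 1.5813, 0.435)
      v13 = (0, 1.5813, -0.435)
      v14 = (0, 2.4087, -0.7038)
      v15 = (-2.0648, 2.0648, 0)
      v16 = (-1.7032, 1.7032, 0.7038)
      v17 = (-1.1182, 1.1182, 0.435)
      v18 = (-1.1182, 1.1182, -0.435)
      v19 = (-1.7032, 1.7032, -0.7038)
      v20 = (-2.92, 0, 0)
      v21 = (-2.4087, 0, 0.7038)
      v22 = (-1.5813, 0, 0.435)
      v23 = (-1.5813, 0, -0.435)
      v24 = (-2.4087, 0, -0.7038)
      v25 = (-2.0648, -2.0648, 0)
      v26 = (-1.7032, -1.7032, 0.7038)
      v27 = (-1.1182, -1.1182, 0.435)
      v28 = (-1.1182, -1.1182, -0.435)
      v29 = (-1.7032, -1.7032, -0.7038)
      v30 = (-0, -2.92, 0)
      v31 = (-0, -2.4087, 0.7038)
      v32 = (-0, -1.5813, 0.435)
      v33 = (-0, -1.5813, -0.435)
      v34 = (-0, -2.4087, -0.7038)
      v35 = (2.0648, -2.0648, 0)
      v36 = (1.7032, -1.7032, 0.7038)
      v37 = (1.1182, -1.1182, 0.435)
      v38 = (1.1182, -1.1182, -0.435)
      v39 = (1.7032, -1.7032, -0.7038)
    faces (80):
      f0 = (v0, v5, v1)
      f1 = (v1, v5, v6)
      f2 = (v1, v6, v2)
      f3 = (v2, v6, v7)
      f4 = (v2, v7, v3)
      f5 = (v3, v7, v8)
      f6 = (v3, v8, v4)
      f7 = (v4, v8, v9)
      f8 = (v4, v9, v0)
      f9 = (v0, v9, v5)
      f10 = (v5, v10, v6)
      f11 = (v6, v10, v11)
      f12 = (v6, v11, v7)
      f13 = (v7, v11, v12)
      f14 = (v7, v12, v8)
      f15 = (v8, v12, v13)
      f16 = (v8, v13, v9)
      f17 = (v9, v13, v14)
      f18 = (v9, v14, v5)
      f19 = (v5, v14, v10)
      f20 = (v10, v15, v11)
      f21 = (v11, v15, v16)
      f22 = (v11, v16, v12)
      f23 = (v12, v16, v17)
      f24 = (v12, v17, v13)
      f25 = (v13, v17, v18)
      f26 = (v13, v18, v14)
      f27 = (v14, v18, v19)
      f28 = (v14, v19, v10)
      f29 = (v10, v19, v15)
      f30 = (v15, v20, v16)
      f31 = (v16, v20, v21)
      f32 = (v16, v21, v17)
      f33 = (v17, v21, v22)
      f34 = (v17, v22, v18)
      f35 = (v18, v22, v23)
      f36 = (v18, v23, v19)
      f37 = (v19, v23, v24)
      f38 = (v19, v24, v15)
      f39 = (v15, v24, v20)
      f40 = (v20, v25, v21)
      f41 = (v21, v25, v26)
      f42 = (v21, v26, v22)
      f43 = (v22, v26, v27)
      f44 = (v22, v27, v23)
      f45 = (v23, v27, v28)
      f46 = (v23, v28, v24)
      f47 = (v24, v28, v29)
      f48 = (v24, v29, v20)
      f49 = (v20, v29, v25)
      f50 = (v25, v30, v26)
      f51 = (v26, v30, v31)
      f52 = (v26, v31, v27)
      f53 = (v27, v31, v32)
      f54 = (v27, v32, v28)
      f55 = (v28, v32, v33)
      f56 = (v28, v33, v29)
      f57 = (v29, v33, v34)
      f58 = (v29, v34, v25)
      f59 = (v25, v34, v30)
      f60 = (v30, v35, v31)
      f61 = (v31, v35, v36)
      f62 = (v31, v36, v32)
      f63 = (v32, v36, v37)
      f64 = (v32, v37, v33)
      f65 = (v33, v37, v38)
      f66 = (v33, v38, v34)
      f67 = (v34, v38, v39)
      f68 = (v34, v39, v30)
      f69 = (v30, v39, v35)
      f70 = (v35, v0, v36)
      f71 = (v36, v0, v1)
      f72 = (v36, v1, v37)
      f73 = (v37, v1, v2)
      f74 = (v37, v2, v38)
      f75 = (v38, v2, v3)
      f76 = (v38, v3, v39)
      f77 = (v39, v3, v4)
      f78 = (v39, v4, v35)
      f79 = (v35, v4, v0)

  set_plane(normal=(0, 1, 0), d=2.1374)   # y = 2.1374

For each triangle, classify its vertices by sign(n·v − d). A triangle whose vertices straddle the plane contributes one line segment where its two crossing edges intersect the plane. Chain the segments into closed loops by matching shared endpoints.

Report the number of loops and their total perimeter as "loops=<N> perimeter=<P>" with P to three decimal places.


Straddling triangles (14 of 80):
  (v5,v10,v6) [-+-] → (1.88951, 2.1374, 0)–(1.09543, 2.1374, 0.452658)  len=0.9140
  (v6,v10,v11) [-++] → (1.09543, 2.1374, 0.452658)–(0.654965, 2.1374, 0.7038)  len=0.5070
  (v6,v11,v7) [-+-] → (0.654965, 2.1374, 0.7038)–(0.235078, 2.1374, 0.647291)  len=0.4237
  (v7,v11,v12) [-+-] → (0.235078, 2.1374, 0.647291)–(0, 2.1374, 0.615662)  len=0.2372
  (v9,v13,v14) [--+] → (0, 2.1374, -0.615662)–(0.654965, 2.1374, -0.7038)  len=0.6609
  (v9,v14,v5) [-+-] → (0.654965, 2.1374, -0.7038)–(1.6289, 2.1374, -0.148578)  len=1.1211
  (v5,v14,v10) [-++] → (1.6289, 2.1374, -0.148578)–(1.88951, 2.1374, 0)  len=0.3000
  (v10,v15,v11) [+-+] → (-1.88951, 2.1374, 0)–(-1.6289, 2.1374, 0.148578)  len=0.3000
  (v11,v15,v16) [+--] → (-1.6289, 2.1374, 0.148578)–(-0.654965, 2.1374, 0.7038)  len=1.1211
  (v11,v16,v12) [+--] → (-0.654965, 2.1374, 0.7038)–(0, 2.1374, 0.615662)  len=0.6609
  (v13,v18,v14) [--+] → (-0.235078, 2.1374, -0.647291)–(0, 2.1374, -0.615662)  len=0.2372
  (v14,v18,v19) [+--] → (-0.235078, 2.1374, -0.647291)–(-0.654965, 2.1374, -0.7038)  len=0.4237
  (v14,v19,v10) [+-+] → (-0.654965, 2.1374, -0.7038)–(-1.09543, 2.1374, -0.452658)  len=0.5070
  (v10,v19,v15) [+--] → (-1.09543, 2.1374, -0.452658)–(-1.88951, 2.1374, 0)  len=0.9140

Chained into 1 loop(s):
  loop 1: 14 segments, perimeter = 8.3278
Total perimeter = 8.328

loops=1 perimeter=8.328


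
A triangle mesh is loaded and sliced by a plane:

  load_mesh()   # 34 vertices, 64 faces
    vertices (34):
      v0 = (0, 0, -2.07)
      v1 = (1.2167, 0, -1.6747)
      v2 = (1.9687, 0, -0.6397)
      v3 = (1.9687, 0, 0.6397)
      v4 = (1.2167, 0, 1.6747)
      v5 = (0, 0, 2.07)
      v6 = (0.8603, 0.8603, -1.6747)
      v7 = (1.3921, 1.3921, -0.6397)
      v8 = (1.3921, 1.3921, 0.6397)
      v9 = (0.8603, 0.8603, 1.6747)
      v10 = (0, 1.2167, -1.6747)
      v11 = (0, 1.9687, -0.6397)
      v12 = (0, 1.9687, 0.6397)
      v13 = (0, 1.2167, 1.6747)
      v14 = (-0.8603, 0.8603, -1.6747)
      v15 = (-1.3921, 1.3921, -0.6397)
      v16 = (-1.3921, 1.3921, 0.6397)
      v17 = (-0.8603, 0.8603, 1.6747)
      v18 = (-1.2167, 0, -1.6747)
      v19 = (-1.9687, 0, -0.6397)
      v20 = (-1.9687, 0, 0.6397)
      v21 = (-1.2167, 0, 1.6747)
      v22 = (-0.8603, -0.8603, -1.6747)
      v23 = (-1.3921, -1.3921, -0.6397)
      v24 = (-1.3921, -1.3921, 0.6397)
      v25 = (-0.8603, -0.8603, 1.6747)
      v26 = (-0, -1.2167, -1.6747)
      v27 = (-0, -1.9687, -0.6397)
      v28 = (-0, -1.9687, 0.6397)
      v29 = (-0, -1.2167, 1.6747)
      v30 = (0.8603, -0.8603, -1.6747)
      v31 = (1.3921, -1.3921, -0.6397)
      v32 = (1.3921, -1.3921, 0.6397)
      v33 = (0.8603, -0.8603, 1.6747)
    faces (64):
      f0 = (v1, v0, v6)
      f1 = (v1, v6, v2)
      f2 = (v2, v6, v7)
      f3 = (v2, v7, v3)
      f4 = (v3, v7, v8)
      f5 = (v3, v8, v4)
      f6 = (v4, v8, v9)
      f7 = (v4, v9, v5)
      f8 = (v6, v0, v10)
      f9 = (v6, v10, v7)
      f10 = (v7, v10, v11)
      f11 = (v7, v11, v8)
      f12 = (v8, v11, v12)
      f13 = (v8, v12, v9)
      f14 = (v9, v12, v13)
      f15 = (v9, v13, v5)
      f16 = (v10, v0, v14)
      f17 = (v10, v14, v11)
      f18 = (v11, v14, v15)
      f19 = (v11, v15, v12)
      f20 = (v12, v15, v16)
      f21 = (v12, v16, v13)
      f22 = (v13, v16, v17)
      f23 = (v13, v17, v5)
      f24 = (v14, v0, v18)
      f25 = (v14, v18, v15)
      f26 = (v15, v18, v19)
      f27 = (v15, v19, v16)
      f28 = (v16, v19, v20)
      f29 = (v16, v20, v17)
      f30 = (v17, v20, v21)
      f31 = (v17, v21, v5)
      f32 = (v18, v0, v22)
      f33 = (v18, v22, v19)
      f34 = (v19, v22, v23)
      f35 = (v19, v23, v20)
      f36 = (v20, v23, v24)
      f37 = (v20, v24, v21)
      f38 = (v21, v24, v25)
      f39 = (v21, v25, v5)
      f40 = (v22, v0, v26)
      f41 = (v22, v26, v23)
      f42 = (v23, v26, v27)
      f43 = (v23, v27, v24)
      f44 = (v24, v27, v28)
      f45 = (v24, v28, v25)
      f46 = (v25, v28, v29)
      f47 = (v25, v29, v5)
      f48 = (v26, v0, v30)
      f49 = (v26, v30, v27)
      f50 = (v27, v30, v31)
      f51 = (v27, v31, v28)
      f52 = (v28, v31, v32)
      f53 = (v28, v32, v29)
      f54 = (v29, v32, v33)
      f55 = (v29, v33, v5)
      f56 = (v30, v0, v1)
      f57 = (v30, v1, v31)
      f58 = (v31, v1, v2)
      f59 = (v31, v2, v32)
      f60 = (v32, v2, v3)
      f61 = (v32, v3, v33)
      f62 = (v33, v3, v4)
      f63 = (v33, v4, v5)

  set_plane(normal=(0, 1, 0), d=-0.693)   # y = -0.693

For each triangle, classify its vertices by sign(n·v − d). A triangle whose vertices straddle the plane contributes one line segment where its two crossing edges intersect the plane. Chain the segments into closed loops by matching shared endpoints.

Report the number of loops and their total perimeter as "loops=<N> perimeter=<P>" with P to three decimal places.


Straddling triangles (20 of 64):
  (v18,v0,v22) [++-] → (-0.693, -0.693, -1.75157)–(-0.929608, -0.693, -1.6747)  len=0.2488
  (v18,v22,v19) [+-+] → (-0.929608, -0.693, -1.6747)–(-1.07585, -0.693, -1.47343)  len=0.2488
  (v19,v22,v23) [+--] → (-1.07585, -0.693, -1.47343)–(-1.68166, -0.693, -0.6397)  len=1.0306
  (v19,v23,v20) [+-+] → (-1.68166, -0.693, -0.6397)–(-1.68166, -0.693, 0.00280308)  len=0.6425
  (v20,v23,v24) [+--] → (-1.68166, -0.693, 0.00280308)–(-1.68166, -0.693, 0.6397)  len=0.6369
  (v20,v24,v21) [+-+] → (-1.68166, -0.693, 0.6397)–(-1.30402, -0.693, 1.15947)  len=0.6425
  (v21,v24,v25) [+--] → (-1.30402, -0.693, 1.15947)–(-0.929608, -0.693, 1.6747)  len=0.6369
  (v21,v25,v5) [+-+] → (-0.929608, -0.693, 1.6747)–(-0.693, -0.693, 1.75157)  len=0.2488
  (v22,v0,v26) [-+-] → (-0.693, -0.693, -1.75157)–(0, -0.693, -1.84485)  len=0.6992
  (v25,v29,v5) [--+] → (0, -0.693, 1.84485)–(-0.693, -0.693, 1.75157)  len=0.6992
  (v26,v0,v30) [-+-] → (0, -0.693, -1.84485)–(0.693, -0.693, -1.75157)  len=0.6992
  (v29,v33,v5) [--+] → (0.693, -0.693, 1.75157)–(0, -0.693, 1.84485)  len=0.6992
  (v30,v0,v1) [-++] → (0.693, -0.693, -1.75157)–(0.929608, -0.693, -1.6747)  len=0.2488
  (v30,v1,v31) [-+-] → (0.929608, -0.693, -1.6747)–(1.30402, -0.693, -1.15947)  len=0.6369
  (v31,v1,v2) [-++] → (1.30402, -0.693, -1.15947)–(1.68166, -0.693, -0.6397)  len=0.6425
  (v31,v2,v32) [-+-] → (1.68166, -0.693, -0.6397)–(1.68166, -0.693, -0.00280308)  len=0.6369
  (v32,v2,v3) [-++] → (1.68166, -0.693, -0.00280308)–(1.68166, -0.693, 0.6397)  len=0.6425
  (v32,v3,v33) [-+-] → (1.68166, -0.693, 0.6397)–(1.07585, -0.693, 1.47343)  len=1.0306
  (v33,v3,v4) [-++] → (1.07585, -0.693, 1.47343)–(0.929608, -0.693, 1.6747)  len=0.2488
  (v33,v4,v5) [-++] → (0.929608, -0.693, 1.6747)–(0.693, -0.693, 1.75157)  len=0.2488

Chained into 1 loop(s):
  loop 1: 20 segments, perimeter = 11.4684
Total perimeter = 11.468

loops=1 perimeter=11.468


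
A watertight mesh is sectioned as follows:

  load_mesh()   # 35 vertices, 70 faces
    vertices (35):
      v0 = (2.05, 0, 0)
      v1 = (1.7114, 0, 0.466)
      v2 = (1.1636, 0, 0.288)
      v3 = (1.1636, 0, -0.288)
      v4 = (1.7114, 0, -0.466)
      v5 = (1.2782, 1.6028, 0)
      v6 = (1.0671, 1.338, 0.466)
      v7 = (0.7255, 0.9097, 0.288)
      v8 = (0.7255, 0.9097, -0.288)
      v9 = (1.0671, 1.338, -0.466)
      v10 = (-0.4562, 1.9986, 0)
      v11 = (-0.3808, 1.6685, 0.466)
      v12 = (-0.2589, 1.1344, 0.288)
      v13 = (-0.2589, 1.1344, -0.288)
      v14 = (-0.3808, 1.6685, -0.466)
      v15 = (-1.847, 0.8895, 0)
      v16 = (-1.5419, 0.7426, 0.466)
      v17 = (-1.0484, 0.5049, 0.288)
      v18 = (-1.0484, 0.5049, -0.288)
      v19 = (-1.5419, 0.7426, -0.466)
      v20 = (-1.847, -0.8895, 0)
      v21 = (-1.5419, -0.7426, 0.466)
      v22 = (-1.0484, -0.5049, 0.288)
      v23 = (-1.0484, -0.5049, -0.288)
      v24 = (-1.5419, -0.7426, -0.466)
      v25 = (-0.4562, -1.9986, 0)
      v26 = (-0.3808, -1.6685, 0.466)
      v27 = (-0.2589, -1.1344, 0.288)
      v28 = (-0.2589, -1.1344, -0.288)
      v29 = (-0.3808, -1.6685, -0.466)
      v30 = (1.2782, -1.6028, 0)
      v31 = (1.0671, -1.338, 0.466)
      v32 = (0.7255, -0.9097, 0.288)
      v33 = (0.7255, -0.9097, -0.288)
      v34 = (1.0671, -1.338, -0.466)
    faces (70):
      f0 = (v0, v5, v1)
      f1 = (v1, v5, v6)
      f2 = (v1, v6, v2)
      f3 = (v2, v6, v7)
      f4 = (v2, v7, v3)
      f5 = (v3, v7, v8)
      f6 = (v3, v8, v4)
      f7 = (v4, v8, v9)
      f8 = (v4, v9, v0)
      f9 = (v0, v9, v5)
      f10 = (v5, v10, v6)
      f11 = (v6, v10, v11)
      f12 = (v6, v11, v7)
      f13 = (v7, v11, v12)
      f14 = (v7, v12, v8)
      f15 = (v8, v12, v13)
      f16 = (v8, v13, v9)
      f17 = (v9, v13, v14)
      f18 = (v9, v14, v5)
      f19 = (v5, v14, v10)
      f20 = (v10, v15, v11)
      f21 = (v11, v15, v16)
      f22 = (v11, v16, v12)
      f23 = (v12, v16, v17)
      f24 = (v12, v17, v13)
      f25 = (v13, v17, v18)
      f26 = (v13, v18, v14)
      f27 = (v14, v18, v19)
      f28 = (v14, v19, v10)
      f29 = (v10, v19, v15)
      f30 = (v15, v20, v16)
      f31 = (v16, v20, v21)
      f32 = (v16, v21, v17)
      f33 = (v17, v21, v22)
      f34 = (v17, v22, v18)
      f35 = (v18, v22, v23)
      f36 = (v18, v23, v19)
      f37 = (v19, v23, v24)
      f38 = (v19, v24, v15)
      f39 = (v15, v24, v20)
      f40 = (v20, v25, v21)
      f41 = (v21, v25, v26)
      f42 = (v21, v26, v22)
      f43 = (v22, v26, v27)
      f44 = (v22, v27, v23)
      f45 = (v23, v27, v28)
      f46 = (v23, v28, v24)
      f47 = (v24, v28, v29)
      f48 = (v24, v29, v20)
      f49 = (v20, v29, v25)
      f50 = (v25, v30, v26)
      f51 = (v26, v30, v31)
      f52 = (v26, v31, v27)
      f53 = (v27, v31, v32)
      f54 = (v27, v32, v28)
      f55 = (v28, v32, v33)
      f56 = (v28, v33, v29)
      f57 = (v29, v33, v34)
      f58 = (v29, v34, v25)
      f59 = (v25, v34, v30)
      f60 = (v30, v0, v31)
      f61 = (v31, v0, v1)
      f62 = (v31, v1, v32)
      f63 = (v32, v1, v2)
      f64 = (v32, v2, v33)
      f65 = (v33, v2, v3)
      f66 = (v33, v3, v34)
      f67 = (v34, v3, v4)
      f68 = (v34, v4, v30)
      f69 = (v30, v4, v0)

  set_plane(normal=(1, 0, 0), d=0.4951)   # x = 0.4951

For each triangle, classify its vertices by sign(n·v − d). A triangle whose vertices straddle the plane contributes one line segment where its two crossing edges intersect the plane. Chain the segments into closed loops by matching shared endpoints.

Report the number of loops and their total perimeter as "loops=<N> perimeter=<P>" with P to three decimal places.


loops=2 perimeter=5.544

Straddling triangles (20 of 70):
  (v5,v10,v6) [+-+] → (0.4951, 1.78151, 0)–(0.4951, 1.58606, 0.291017)  len=0.3506
  (v6,v10,v11) [+--] → (0.4951, 1.58606, 0.291017)–(0.4951, 1.46857, 0.466)  len=0.2108
  (v6,v11,v7) [+-+] → (0.4951, 1.46857, 0.466)–(0.4951, 1.06773, 0.325071)  len=0.4249
  (v7,v11,v12) [+--] → (0.4951, 1.06773, 0.325071)–(0.4951, 0.962291, 0.288)  len=0.1118
  (v7,v12,v8) [+-+] → (0.4951, 0.962291, 0.288)–(0.4951, 0.962291, -0.153187)  len=0.4412
  (v8,v12,v13) [+--] → (0.4951, 0.962291, -0.153187)–(0.4951, 0.962291, -0.288)  len=0.1348
  (v8,v13,v9) [+-+] → (0.4951, 0.962291, -0.288)–(0.4951, 1.25017, -0.389216)  len=0.3052
  (v9,v13,v14) [+--] → (0.4951, 1.25017, -0.389216)–(0.4951, 1.46857, -0.466)  len=0.2315
  (v9,v14,v5) [+-+] → (0.4951, 1.46857, -0.466)–(0.4951, 1.63381, -0.219967)  len=0.2964
  (v5,v14,v10) [+--] → (0.4951, 1.63381, -0.219967)–(0.4951, 1.78151, 0)  len=0.2650
  (v25,v30,v26) [-+-] → (0.4951, -1.78151, 0)–(0.4951, -1.63381, 0.219967)  len=0.2650
  (v26,v30,v31) [-++] → (0.4951, -1.63381, 0.219967)–(0.4951, -1.46857, 0.466)  len=0.2964
  (v26,v31,v27) [-+-] → (0.4951, -1.46857, 0.466)–(0.4951, -1.25017, 0.389216)  len=0.2315
  (v27,v31,v32) [-++] → (0.4951, -1.25017, 0.389216)–(0.4951, -0.962291, 0.288)  len=0.3052
  (v27,v32,v28) [-+-] → (0.4951, -0.962291, 0.288)–(0.4951, -0.962291, 0.153187)  len=0.1348
  (v28,v32,v33) [-++] → (0.4951, -0.962291, 0.153187)–(0.4951, -0.962291, -0.288)  len=0.4412
  (v28,v33,v29) [-+-] → (0.4951, -0.962291, -0.288)–(0.4951, -1.06773, -0.325071)  len=0.1118
  (v29,v33,v34) [-++] → (0.4951, -1.06773, -0.325071)–(0.4951, -1.46857, -0.466)  len=0.4249
  (v29,v34,v25) [-+-] → (0.4951, -1.46857, -0.466)–(0.4951, -1.58606, -0.291017)  len=0.2108
  (v25,v34,v30) [-++] → (0.4951, -1.58606, -0.291017)–(0.4951, -1.78151, 0)  len=0.3506

Chained into 2 loop(s):
  loop 1: 10 segments, perimeter = 2.7720
  loop 2: 10 segments, perimeter = 2.7720
Total perimeter = 5.544


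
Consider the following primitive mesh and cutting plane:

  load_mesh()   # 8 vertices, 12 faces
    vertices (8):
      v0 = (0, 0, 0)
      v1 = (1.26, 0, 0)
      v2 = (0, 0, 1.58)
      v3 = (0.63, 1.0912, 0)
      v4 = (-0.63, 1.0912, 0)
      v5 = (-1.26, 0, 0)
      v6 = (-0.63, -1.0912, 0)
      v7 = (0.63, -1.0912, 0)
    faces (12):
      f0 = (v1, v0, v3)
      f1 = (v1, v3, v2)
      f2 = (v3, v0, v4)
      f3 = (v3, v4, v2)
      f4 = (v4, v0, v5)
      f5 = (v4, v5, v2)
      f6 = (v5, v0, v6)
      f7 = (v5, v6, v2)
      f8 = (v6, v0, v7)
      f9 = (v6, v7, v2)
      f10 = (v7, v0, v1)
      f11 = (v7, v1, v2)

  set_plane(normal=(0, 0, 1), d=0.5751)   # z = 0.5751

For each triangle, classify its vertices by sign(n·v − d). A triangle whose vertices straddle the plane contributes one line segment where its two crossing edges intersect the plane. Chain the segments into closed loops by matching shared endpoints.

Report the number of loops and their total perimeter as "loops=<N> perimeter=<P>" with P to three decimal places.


loops=1 perimeter=4.808

Straddling triangles (6 of 12):
  (v1,v3,v2) [--+] → (0.400688, 0.694017, 0.5751)–(0.801376, 0, 0.5751)  len=0.8014
  (v3,v4,v2) [--+] → (-0.400688, 0.694017, 0.5751)–(0.400688, 0.694017, 0.5751)  len=0.8014
  (v4,v5,v2) [--+] → (-0.801376, 0, 0.5751)–(-0.400688, 0.694017, 0.5751)  len=0.8014
  (v5,v6,v2) [--+] → (-0.400688, -0.694017, 0.5751)–(-0.801376, 0, 0.5751)  len=0.8014
  (v6,v7,v2) [--+] → (0.400688, -0.694017, 0.5751)–(-0.400688, -0.694017, 0.5751)  len=0.8014
  (v7,v1,v2) [--+] → (0.801376, 0, 0.5751)–(0.400688, -0.694017, 0.5751)  len=0.8014

Chained into 1 loop(s):
  loop 1: 6 segments, perimeter = 4.8083
Total perimeter = 4.808


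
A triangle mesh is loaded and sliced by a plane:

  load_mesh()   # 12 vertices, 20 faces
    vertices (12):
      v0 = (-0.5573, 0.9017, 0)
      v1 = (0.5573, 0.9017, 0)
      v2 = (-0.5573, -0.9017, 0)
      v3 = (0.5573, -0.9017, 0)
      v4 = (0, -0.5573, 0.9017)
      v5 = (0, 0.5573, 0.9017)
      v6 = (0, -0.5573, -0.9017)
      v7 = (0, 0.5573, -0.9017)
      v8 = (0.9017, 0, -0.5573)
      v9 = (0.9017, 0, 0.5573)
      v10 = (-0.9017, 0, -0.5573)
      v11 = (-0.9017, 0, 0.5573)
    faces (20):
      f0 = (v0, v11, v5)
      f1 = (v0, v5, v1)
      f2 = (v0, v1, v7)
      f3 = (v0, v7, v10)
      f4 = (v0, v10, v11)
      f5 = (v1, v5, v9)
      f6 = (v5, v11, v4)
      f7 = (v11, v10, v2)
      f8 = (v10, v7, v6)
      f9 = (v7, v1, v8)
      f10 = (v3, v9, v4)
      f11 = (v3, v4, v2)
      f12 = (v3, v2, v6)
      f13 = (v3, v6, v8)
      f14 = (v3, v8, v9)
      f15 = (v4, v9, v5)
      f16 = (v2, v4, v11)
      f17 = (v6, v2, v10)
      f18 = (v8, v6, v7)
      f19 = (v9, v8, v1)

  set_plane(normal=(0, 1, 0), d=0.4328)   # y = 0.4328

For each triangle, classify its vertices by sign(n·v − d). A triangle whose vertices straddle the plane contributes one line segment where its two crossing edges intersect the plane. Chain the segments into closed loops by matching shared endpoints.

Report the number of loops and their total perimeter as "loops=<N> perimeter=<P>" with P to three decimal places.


loops=1 perimeter=5.048

Straddling triangles (10 of 20):
  (v0,v11,v5) [+-+] → (-0.736394, 0.4328, 0.289806)–(-0.201438, 0.4328, 0.824762)  len=0.7565
  (v0,v7,v10) [++-] → (-0.201438, 0.4328, -0.824762)–(-0.736394, 0.4328, -0.289806)  len=0.7565
  (v0,v10,v11) [+--] → (-0.736394, 0.4328, -0.289806)–(-0.736394, 0.4328, 0.289806)  len=0.5796
  (v1,v5,v9) [++-] → (0.201438, 0.4328, 0.824762)–(0.736394, 0.4328, 0.289806)  len=0.7565
  (v5,v11,v4) [+--] → (-0.201438, 0.4328, 0.824762)–(0, 0.4328, 0.9017)  len=0.2156
  (v10,v7,v6) [-+-] → (-0.201438, 0.4328, -0.824762)–(0, 0.4328, -0.9017)  len=0.2156
  (v7,v1,v8) [++-] → (0.736394, 0.4328, -0.289806)–(0.201438, 0.4328, -0.824762)  len=0.7565
  (v4,v9,v5) [--+] → (0.201438, 0.4328, 0.824762)–(0, 0.4328, 0.9017)  len=0.2156
  (v8,v6,v7) [--+] → (0, 0.4328, -0.9017)–(0.201438, 0.4328, -0.824762)  len=0.2156
  (v9,v8,v1) [--+] → (0.736394, 0.4328, -0.289806)–(0.736394, 0.4328, 0.289806)  len=0.5796

Chained into 1 loop(s):
  loop 1: 10 segments, perimeter = 5.0479
Total perimeter = 5.048


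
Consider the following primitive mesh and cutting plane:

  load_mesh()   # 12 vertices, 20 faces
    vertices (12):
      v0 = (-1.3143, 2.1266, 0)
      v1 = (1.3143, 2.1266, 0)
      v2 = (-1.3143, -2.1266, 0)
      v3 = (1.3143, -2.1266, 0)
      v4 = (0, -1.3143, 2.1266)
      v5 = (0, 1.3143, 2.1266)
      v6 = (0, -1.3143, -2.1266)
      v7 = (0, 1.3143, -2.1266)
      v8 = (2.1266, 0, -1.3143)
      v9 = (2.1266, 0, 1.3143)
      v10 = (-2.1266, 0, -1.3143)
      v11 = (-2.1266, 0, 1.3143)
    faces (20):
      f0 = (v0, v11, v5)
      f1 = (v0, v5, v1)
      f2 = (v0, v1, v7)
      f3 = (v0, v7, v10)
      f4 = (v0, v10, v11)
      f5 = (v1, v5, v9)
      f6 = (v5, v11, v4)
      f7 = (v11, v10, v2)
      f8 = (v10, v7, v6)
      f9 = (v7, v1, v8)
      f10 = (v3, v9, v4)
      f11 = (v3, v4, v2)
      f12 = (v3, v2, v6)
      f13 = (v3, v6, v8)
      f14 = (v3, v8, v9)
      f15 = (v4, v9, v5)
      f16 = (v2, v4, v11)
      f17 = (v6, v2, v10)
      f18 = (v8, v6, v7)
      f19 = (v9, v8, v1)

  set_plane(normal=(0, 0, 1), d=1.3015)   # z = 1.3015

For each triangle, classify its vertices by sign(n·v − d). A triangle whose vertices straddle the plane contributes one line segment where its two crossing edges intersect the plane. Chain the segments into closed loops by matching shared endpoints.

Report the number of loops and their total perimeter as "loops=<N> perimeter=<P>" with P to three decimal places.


loops=1 perimeter=11.229

Straddling triangles (10 of 20):
  (v0,v11,v5) [-++] → (-2.11869, 0.020711, 1.3015)–(-0.509936, 1.62946, 1.3015)  len=2.2751
  (v0,v5,v1) [-+-] → (-0.509936, 1.62946, 1.3015)–(0.509936, 1.62946, 1.3015)  len=1.0199
  (v0,v10,v11) [--+] → (-2.1266, 0, 1.3015)–(-2.11869, 0.020711, 1.3015)  len=0.0222
  (v1,v5,v9) [-++] → (0.509936, 1.62946, 1.3015)–(2.11869, 0.020711, 1.3015)  len=2.2751
  (v11,v10,v2) [+--] → (-2.1266, 0, 1.3015)–(-2.11869, -0.020711, 1.3015)  len=0.0222
  (v3,v9,v4) [-++] → (2.11869, -0.020711, 1.3015)–(0.509936, -1.62946, 1.3015)  len=2.2751
  (v3,v4,v2) [-+-] → (0.509936, -1.62946, 1.3015)–(-0.509936, -1.62946, 1.3015)  len=1.0199
  (v3,v8,v9) [--+] → (2.1266, 0, 1.3015)–(2.11869, -0.020711, 1.3015)  len=0.0222
  (v2,v4,v11) [-++] → (-0.509936, -1.62946, 1.3015)–(-2.11869, -0.020711, 1.3015)  len=2.2751
  (v9,v8,v1) [+--] → (2.1266, 0, 1.3015)–(2.11869, 0.020711, 1.3015)  len=0.0222

Chained into 1 loop(s):
  loop 1: 10 segments, perimeter = 11.2289
Total perimeter = 11.229


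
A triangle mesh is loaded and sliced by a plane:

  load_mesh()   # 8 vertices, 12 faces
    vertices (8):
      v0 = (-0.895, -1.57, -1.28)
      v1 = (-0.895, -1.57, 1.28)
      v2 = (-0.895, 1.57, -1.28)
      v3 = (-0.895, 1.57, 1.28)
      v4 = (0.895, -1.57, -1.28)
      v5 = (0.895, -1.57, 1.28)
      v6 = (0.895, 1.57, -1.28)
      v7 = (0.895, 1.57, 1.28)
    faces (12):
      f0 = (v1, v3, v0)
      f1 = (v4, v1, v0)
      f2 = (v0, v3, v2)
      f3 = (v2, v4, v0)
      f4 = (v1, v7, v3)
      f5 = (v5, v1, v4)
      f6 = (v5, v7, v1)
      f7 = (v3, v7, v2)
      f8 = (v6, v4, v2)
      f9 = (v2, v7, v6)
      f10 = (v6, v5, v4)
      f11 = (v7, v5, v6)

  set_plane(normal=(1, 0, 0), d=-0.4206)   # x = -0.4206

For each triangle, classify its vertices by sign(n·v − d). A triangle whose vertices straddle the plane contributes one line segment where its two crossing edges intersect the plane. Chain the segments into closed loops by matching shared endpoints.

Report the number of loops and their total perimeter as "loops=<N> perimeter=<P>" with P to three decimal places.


loops=1 perimeter=11.400

Straddling triangles (8 of 12):
  (v4,v1,v0) [+--] → (-0.4206, -1.57, 0.601528)–(-0.4206, -1.57, -1.28)  len=1.8815
  (v2,v4,v0) [-+-] → (-0.4206, 0.737812, -1.28)–(-0.4206, -1.57, -1.28)  len=2.3078
  (v1,v7,v3) [-+-] → (-0.4206, -0.737812, 1.28)–(-0.4206, 1.57, 1.28)  len=2.3078
  (v5,v1,v4) [+-+] → (-0.4206, -1.57, 1.28)–(-0.4206, -1.57, 0.601528)  len=0.6785
  (v5,v7,v1) [++-] → (-0.4206, -0.737812, 1.28)–(-0.4206, -1.57, 1.28)  len=0.8322
  (v3,v7,v2) [-+-] → (-0.4206, 1.57, 1.28)–(-0.4206, 1.57, -0.601528)  len=1.8815
  (v6,v4,v2) [++-] → (-0.4206, 0.737812, -1.28)–(-0.4206, 1.57, -1.28)  len=0.8322
  (v2,v7,v6) [-++] → (-0.4206, 1.57, -0.601528)–(-0.4206, 1.57, -1.28)  len=0.6785

Chained into 1 loop(s):
  loop 1: 8 segments, perimeter = 11.4000
Total perimeter = 11.400
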